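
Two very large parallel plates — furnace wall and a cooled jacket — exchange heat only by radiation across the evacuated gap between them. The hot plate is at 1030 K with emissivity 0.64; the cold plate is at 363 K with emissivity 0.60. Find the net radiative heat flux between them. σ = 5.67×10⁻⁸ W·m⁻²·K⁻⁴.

q ≈ 28200 W/m²

For two infinite grey parallel plates, q = σ(T₁⁴ − T₂⁴)/(1/ε₁ + 1/ε₂ − 1).
T₁⁴ − T₂⁴ = 1.126×10¹² − 1.736×10¹⁰ = 1.108×10¹² K⁴.
1/ε₁ + 1/ε₂ − 1 = 1.562 + 1.667 − 1 = 2.229.
q = 5.67×10⁻⁸ × 1.108×10¹² / 2.229.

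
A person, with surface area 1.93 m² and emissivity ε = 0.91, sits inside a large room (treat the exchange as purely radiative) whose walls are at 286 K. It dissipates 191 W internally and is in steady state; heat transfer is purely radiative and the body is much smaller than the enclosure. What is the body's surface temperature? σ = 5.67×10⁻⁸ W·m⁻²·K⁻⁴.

For a small grey body in a large enclosure, net radiated power = εσA(T⁴ − T_w⁴).
Steady state: P = εσA(T⁴ − T_w⁴) with A = 1.93 m².
T⁴ = P/(εσA) + T_w⁴ = 191/(0.91·5.67×10⁻⁸·1.930) + (286)⁴
    = 1.918×10⁹ + 6.691×10⁹ = 8.609×10⁹ K⁴.

T ≈ 305 K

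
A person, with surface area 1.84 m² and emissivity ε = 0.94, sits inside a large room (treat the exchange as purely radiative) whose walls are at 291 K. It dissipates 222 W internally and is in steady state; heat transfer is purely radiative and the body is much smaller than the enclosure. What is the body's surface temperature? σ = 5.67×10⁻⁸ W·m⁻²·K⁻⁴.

For a small grey body in a large enclosure, net radiated power = εσA(T⁴ − T_w⁴).
Steady state: P = εσA(T⁴ − T_w⁴) with A = 1.84 m².
T⁴ = P/(εσA) + T_w⁴ = 222/(0.94·5.67×10⁻⁸·1.840) + (291)⁴
    = 2.264×10⁹ + 7.171×10⁹ = 9.435×10⁹ K⁴.

T ≈ 312 K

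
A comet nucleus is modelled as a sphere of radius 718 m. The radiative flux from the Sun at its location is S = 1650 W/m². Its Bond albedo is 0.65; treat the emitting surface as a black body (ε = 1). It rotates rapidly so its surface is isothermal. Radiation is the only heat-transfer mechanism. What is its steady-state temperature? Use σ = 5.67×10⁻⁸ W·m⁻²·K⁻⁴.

At equilibrium, absorbed power = emitted power.
Absorbing cross-section = πr² = 1.620×10⁶ m²; emitting surface = 4πr² = 6.478×10⁶ m² (ratio 4).
(1−a)S·A_cross = εσ·A_surf·T⁴  ⇒  T⁴ = (1−a)S/(4σ).
T⁴ = 0.350·1650/(4·5.67×10⁻⁸) = 2.546×10⁹ K⁴.
T = (2.546×10⁹)^(1/4).

T ≈ 225 K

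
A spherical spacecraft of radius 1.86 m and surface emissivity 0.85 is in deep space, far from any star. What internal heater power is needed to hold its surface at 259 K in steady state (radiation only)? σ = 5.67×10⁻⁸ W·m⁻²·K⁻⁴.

P = εσ·4πr²·T⁴.
4πr² = 43.47 m²; T⁴ = 4.500×10⁹ K⁴.
P = 0.85·5.67×10⁻⁸·43.47·4.500×10⁹.

P ≈ 9430 W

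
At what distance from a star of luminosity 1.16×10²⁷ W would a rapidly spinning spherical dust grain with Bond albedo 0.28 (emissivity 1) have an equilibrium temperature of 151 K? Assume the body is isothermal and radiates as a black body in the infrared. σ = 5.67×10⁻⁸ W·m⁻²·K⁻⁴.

d ≈ 7.51×10¹¹ m

For an isothermal black-emitting sphere, (1−a)S·πr² = σ·4πr²·T⁴ ⇒ S = 4σT⁴/(1−a).
S = 4·5.67×10⁻⁸·(151)⁴/0.720 = 163.8 W/m².
Flux falls as S = L/(4πd²), so d = √(L/(4πS)) = √(1.16×10²⁷/(4π·163.8)).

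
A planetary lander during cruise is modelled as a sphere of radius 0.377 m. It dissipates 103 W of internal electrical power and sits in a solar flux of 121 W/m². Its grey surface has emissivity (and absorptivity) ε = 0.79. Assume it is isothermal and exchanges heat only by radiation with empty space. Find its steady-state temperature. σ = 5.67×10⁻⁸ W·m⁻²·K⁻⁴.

T ≈ 207 K

At steady state, absorbed solar power + internal power = radiated power.
Absorbed: α·S·A_cross = 0.79·121·0.4465 = 42.68 W (cross-section πr²).
Total input = 42.68 + 103 = 145.7 W.
Radiated: εσ·A_surf·T⁴ with A_surf = 4πr² = 1.786 m².
T⁴ = 145.7/(0.79·5.67×10⁻⁸·1.786) = 1.821×10⁹ K⁴.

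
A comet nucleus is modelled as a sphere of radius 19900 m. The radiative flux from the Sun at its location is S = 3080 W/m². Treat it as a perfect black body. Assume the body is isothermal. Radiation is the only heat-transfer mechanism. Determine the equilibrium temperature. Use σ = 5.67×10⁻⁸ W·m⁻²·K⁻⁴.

T ≈ 341 K

At equilibrium, absorbed power = emitted power.
Absorbing cross-section = πr² = 1.244×10⁹ m²; emitting surface = 4πr² = 4.976×10⁹ m² (ratio 4).
S·A_cross = εσ·A_surf·T⁴  ⇒  T⁴ = S/(4σ).
T⁴ = 1.00·3080/(4·5.67×10⁻⁸) = 1.358×10¹⁰ K⁴.
T = (1.358×10¹⁰)^(1/4).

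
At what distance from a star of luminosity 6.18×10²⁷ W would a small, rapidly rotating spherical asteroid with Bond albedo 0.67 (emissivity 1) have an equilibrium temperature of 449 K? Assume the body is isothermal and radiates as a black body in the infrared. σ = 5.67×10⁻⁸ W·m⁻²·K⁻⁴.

For an isothermal black-emitting sphere, (1−a)S·πr² = σ·4πr²·T⁴ ⇒ S = 4σT⁴/(1−a).
S = 4·5.67×10⁻⁸·(449)⁴/0.330 = 27930 W/m².
Flux falls as S = L/(4πd²), so d = √(L/(4πS)) = √(6.18×10²⁷/(4π·27930)).

d ≈ 1.33×10¹¹ m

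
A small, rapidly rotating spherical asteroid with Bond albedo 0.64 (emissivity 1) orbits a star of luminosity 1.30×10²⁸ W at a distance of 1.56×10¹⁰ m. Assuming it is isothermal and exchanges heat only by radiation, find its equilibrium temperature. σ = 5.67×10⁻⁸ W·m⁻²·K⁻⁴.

First find the stellar flux at distance d: S = L/(4πd²) = 1.30×10²⁸/(4π·(1.56×10¹⁰)²) = 4.251×10⁶ W/m².
For an isothermal sphere, absorbed (1−a)S·πr² = emitted σ·4πr²·T⁴, so T⁴ = (1−a)S/(4σ).
T⁴ = 0.360·4.251×10⁶/(4·5.67×10⁻⁸) = 6.748×10¹² K⁴.

T ≈ 1610 K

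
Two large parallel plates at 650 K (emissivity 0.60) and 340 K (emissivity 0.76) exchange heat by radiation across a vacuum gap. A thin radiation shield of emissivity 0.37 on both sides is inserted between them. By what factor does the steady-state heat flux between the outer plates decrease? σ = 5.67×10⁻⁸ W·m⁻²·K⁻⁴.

Without shield: q₀ = σΔ(T⁴)/(1/ε₁+1/ε₂−1) with denominator 1.982.
With shield the two gaps are in series; the resistances add: (1/ε₁+1/ε_s−1)+(1/ε_s+1/ε₂−1) = 3.369+3.018 = 6.388.
Heat-flux ratio q₀/q = 6.388/1.982.

factor ≈ 3.22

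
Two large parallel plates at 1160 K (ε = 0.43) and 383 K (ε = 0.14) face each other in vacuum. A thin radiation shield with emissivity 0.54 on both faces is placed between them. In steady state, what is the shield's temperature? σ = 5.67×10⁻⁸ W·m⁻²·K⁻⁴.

T_s ≈ 1070 K

In steady state the net flux on the hot side equals that on the cold side.
σ(T₁⁴−T_s⁴)/D₁ = σ(T_s⁴−T₂⁴)/D₂, with D₁ = 1/ε₁+1/ε_s−1 = 3.177, D₂ = 1/ε_s+1/ε₂−1 = 7.995.
Solve for T_s⁴: T_s⁴ = (D₂·T₁⁴ + D₁·T₂⁴)/(D₁+D₂) = 1.302×10¹² K⁴.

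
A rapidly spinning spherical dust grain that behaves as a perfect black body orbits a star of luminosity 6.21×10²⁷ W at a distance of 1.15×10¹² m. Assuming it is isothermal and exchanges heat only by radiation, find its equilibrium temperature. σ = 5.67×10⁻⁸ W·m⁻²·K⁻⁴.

T ≈ 201 K

First find the stellar flux at distance d: S = L/(4πd²) = 6.21×10²⁷/(4π·(1.15×10¹²)²) = 373.7 W/m².
For an isothermal sphere, absorbed (1−a)S·πr² = emitted σ·4πr²·T⁴, so T⁴ = (1−a)S/(4σ).
T⁴ = 1.00·373.7/(4·5.67×10⁻⁸) = 1.648×10⁹ K⁴.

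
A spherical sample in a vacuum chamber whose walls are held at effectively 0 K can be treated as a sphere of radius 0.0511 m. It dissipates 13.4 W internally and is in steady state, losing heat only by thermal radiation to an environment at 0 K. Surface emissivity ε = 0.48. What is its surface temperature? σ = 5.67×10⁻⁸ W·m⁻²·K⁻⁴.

Steady state: internal power = radiated power, P = εσA T⁴.
Radiating area A = 4πr² = 0.03281 m².
T⁴ = P/(εσA) = 13.4/(0.48·5.67×10⁻⁸·0.03281) = 1.500×10¹⁰ K⁴.
T = (1.500×10¹⁰)^(1/4).

T ≈ 350 K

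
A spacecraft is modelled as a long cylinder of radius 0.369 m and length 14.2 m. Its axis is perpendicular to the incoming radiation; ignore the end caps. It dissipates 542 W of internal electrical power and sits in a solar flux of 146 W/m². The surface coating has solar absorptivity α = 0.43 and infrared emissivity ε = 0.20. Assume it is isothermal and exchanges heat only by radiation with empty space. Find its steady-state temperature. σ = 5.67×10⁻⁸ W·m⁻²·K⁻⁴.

At steady state, absorbed solar power + internal power = radiated power.
Absorbed: α·S·A_cross = 0.43·146·10.48 = 657.9 W (cross-section 2rL).
Total input = 657.9 + 542 = 1200 W.
Radiated: εσ·A_surf·T⁴ with A_surf = 2πrL = 32.92 m².
T⁴ = 1200/(0.20·5.67×10⁻⁸·32.92) = 3.214×10⁹ K⁴.

T ≈ 238 K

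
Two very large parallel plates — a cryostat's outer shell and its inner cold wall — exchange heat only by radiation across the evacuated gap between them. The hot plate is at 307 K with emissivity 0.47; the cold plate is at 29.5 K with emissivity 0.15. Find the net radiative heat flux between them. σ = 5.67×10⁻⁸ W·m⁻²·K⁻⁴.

For two infinite grey parallel plates, q = σ(T₁⁴ − T₂⁴)/(1/ε₁ + 1/ε₂ − 1).
T₁⁴ − T₂⁴ = 8.883×10⁹ − 7.573×10⁵ = 8.882×10⁹ K⁴.
1/ε₁ + 1/ε₂ − 1 = 2.128 + 6.667 − 1 = 7.794.
q = 5.67×10⁻⁸ × 8.882×10⁹ / 7.794.

q ≈ 64.6 W/m²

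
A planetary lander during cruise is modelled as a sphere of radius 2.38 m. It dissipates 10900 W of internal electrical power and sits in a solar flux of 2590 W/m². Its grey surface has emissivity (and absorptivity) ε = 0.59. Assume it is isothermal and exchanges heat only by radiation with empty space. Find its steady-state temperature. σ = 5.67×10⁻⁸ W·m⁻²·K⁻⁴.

T ≈ 356 K

At steady state, absorbed solar power + internal power = radiated power.
Absorbed: α·S·A_cross = 0.59·2590·17.80 = 27190 W (cross-section πr²).
Total input = 27190 + 10900 = 38090 W.
Radiated: εσ·A_surf·T⁴ with A_surf = 4πr² = 71.18 m².
T⁴ = 38090/(0.59·5.67×10⁻⁸·71.18) = 1.600×10¹⁰ K⁴.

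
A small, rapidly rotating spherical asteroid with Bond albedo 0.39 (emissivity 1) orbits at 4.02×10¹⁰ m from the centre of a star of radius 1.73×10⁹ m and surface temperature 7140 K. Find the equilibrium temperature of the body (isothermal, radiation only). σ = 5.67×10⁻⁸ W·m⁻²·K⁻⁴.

T ≈ 926 K

The star's surface emits σT_*⁴; at distance d the flux is S = σT_*⁴(R_*/d)².
S = 5.67×10⁻⁸·(7140)⁴·(1.73×10⁹/4.02×10¹⁰)² = 2.729×10⁵ W/m².
For an isothermal sphere T⁴ = (1−a)S/(4σ) = 7.340×10¹¹ K⁴.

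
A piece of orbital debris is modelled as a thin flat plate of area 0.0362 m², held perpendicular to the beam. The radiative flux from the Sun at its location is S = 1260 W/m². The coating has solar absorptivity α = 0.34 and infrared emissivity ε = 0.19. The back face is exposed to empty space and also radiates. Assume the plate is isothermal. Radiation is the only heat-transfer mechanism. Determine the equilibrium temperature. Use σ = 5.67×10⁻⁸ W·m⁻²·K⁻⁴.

T ≈ 376 K

At equilibrium, absorbed power = emitted power.
Absorbing cross-section = A = 0.03620 m²; emitting surface = 2A = 0.07240 m² (ratio 2).
αS·A_cross = εσ·A_surf·T⁴  ⇒  T⁴ = αS/(ε·2σ).
T⁴ = 0.340·1260/(0.19·2·5.67×10⁻⁸) = 1.988×10¹⁰ K⁴.
T = (1.988×10¹⁰)^(1/4).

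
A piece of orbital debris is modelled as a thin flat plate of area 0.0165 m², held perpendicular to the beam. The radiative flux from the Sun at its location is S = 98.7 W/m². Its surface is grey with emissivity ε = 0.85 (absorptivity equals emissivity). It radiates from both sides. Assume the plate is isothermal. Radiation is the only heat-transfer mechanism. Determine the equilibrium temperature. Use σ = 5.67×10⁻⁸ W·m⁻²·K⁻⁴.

T ≈ 172 K

At equilibrium, absorbed power = emitted power.
Absorbing cross-section = A = 0.01650 m²; emitting surface = 2A = 0.03300 m² (ratio 2).
εS·A_cross = εσ·A_surf·T⁴  ⇒  T⁴ = S/(2σ)   (ε cancels).
T⁴ = 98.7/(2·5.67×10⁻⁸) = 8.704×10⁸ K⁴.
T = (8.704×10⁸)^(1/4).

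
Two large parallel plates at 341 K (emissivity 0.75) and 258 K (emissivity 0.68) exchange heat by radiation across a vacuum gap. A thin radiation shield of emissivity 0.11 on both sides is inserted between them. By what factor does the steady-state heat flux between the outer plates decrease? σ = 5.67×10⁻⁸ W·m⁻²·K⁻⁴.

Without shield: q₀ = σΔ(T⁴)/(1/ε₁+1/ε₂−1) with denominator 1.804.
With shield the two gaps are in series; the resistances add: (1/ε₁+1/ε_s−1)+(1/ε_s+1/ε₂−1) = 9.424+9.561 = 18.99.
Heat-flux ratio q₀/q = 18.99/1.804.

factor ≈ 10.5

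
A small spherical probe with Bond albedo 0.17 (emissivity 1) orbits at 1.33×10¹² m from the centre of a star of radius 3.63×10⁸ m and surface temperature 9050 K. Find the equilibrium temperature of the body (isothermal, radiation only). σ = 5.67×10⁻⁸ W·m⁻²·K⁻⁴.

The star's surface emits σT_*⁴; at distance d the flux is S = σT_*⁴(R_*/d)².
S = 5.67×10⁻⁸·(9050)⁴·(3.63×10⁸/1.33×10¹²)² = 28.33 W/m².
For an isothermal sphere T⁴ = (1−a)S/(4σ) = 1.037×10⁸ K⁴.

T ≈ 101 K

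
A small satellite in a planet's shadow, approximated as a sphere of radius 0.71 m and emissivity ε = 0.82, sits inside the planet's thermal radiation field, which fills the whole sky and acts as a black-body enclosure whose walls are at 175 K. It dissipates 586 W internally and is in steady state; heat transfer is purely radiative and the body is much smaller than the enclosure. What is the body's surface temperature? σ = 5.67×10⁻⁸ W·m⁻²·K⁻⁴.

For a small grey body in a large enclosure, net radiated power = εσA(T⁴ − T_w⁴).
Steady state: P = εσA(T⁴ − T_w⁴) with A = 4πr² = 6.335 m².
T⁴ = P/(εσA) + T_w⁴ = 586/(0.82·5.67×10⁻⁸·6.335) + (175)⁴
    = 1.990×10⁹ + 9.379×10⁸ = 2.928×10⁹ K⁴.

T ≈ 233 K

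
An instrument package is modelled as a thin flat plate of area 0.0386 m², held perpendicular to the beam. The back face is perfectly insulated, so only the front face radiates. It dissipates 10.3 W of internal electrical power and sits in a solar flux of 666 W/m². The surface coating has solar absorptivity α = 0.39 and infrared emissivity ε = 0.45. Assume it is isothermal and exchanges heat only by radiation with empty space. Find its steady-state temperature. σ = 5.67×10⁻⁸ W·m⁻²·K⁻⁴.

T ≈ 379 K

At steady state, absorbed solar power + internal power = radiated power.
Absorbed: α·S·A_cross = 0.39·666·0.03860 = 10.03 W (cross-section A).
Total input = 10.03 + 10.3 = 20.33 W.
Radiated: εσ·A_surf·T⁴ with A_surf = A = 0.03860 m².
T⁴ = 20.33/(0.45·5.67×10⁻⁸·0.03860) = 2.064×10¹⁰ K⁴.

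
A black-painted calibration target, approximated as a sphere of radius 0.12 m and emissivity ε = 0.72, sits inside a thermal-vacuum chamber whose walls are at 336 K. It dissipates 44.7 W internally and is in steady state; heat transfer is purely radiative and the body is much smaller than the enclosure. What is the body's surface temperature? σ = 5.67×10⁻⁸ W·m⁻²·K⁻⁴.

T ≈ 370 K

For a small grey body in a large enclosure, net radiated power = εσA(T⁴ − T_w⁴).
Steady state: P = εσA(T⁴ − T_w⁴) with A = 4πr² = 0.1810 m².
T⁴ = P/(εσA) + T_w⁴ = 44.7/(0.72·5.67×10⁻⁸·0.1810) + (336)⁴
    = 6.051×10⁹ + 1.275×10¹⁰ = 1.880×10¹⁰ K⁴.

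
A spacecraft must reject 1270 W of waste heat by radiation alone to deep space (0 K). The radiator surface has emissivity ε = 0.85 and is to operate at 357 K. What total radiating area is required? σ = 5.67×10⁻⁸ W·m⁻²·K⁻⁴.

A ≈ 1.62 m²

P = εσA T⁴ ⇒ A = P/(εσT⁴).
T⁴ = 1.624×10¹⁰ K⁴.
A = 1270/(0.85 × 5.67×10⁻⁸ × 1.624×10¹⁰).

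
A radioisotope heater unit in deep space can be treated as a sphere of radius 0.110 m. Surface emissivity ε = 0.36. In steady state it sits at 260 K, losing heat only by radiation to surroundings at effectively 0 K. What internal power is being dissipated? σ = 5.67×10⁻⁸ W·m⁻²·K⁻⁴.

P ≈ 14.2 W

Steady state: P = εσA T⁴.
A = 4πr² = 0.1521 m²; T⁴ = (260)⁴ = 4.570×10⁹ K⁴.
P = 0.36 × 5.67×10⁻⁸ × 0.1521 × 4.570×10⁹.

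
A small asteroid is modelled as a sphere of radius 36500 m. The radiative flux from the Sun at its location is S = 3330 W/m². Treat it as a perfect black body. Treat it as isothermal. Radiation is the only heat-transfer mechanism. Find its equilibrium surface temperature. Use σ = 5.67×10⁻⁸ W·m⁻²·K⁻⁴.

At equilibrium, absorbed power = emitted power.
Absorbing cross-section = πr² = 4.185×10⁹ m²; emitting surface = 4πr² = 1.674×10¹⁰ m² (ratio 4).
S·A_cross = εσ·A_surf·T⁴  ⇒  T⁴ = S/(4σ).
T⁴ = 1.00·3330/(4·5.67×10⁻⁸) = 1.468×10¹⁰ K⁴.
T = (1.468×10¹⁰)^(1/4).

T ≈ 348 K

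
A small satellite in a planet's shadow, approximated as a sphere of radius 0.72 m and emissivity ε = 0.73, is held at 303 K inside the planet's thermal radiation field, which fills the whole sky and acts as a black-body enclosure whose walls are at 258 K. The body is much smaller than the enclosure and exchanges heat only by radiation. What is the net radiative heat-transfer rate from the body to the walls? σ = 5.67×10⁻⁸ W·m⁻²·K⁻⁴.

For a small grey body in a large enclosure: P_net = εσA(T_body⁴ − T_wall⁴).
A = 4πr² = 6.514 m²; T_body⁴ − T_wall⁴ = 8.429×10⁹ − 4.431×10⁹ = 3.998×10⁹ K⁴.
|P_net| = 0.73·5.67×10⁻⁸·6.514·3.998×10⁹.

P_net ≈ 1080 W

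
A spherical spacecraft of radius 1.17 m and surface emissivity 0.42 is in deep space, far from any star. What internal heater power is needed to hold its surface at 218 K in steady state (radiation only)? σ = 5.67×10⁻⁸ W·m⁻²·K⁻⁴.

P = εσ·4πr²·T⁴.
4πr² = 17.20 m²; T⁴ = 2.259×10⁹ K⁴.
P = 0.42·5.67×10⁻⁸·17.20·2.259×10⁹.

P ≈ 925 W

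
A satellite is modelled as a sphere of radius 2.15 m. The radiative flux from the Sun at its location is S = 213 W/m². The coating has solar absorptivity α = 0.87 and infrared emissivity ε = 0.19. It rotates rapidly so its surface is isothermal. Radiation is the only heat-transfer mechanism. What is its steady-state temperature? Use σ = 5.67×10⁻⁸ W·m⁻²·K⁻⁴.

T ≈ 256 K

At equilibrium, absorbed power = emitted power.
Absorbing cross-section = πr² = 14.52 m²; emitting surface = 4πr² = 58.09 m² (ratio 4).
αS·A_cross = εσ·A_surf·T⁴  ⇒  T⁴ = αS/(ε·4σ).
T⁴ = 0.870·213/(0.19·4·5.67×10⁻⁸) = 4.300×10⁹ K⁴.
T = (4.300×10⁹)^(1/4).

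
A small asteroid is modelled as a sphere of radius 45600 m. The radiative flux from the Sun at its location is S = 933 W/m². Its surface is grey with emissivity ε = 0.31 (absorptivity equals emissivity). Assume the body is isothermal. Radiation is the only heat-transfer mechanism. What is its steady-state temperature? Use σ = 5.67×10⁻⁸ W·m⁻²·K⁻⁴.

T ≈ 253 K

At equilibrium, absorbed power = emitted power.
Absorbing cross-section = πr² = 6.533×10⁹ m²; emitting surface = 4πr² = 2.613×10¹⁰ m² (ratio 4).
εS·A_cross = εσ·A_surf·T⁴  ⇒  T⁴ = S/(4σ)   (ε cancels).
T⁴ = 933/(4·5.67×10⁻⁸) = 4.114×10⁹ K⁴.
T = (4.114×10⁹)^(1/4).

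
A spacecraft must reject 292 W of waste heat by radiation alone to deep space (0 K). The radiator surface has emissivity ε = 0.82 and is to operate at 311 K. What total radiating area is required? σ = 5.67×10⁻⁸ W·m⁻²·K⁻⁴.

P = εσA T⁴ ⇒ A = P/(εσT⁴).
T⁴ = 9.355×10⁹ K⁴.
A = 292/(0.82 × 5.67×10⁻⁸ × 9.355×10⁹).

A ≈ 0.671 m²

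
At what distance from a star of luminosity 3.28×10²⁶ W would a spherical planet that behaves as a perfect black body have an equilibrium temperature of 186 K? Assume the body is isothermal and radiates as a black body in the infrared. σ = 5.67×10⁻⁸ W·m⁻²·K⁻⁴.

d ≈ 3.10×10¹¹ m

For an isothermal black-emitting sphere, (1−a)S·πr² = σ·4πr²·T⁴ ⇒ S = 4σT⁴/(1−a).
S = 4·5.67×10⁻⁸·(186)⁴/1.00 = 271.5 W/m².
Flux falls as S = L/(4πd²), so d = √(L/(4πS)) = √(3.28×10²⁶/(4π·271.5)).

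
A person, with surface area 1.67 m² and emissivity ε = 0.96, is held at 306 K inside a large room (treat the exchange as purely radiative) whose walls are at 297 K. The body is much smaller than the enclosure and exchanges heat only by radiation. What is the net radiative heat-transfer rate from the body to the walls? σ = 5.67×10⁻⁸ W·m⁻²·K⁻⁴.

P_net ≈ 89.7 W

For a small grey body in a large enclosure: P_net = εσA(T_body⁴ − T_wall⁴).
A = 1.67 m²; T_body⁴ − T_wall⁴ = 8.768×10⁹ − 7.781×10⁹ = 9.869×10⁸ K⁴.
|P_net| = 0.96·5.67×10⁻⁸·1.670·9.869×10⁸.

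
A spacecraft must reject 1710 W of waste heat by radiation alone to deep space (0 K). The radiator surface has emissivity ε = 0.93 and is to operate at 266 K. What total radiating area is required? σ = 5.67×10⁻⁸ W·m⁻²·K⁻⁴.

P = εσA T⁴ ⇒ A = P/(εσT⁴).
T⁴ = 5.006×10⁹ K⁴.
A = 1710/(0.93 × 5.67×10⁻⁸ × 5.006×10⁹).

A ≈ 6.48 m²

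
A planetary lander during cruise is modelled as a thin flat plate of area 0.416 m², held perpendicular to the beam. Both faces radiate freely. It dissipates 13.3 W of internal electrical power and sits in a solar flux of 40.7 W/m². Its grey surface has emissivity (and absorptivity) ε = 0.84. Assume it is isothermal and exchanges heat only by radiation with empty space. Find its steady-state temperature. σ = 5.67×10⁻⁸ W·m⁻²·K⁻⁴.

T ≈ 162 K

At steady state, absorbed solar power + internal power = radiated power.
Absorbed: α·S·A_cross = 0.84·40.7·0.4160 = 14.22 W (cross-section A).
Total input = 14.22 + 13.3 = 27.52 W.
Radiated: εσ·A_surf·T⁴ with A_surf = 2A = 0.8320 m².
T⁴ = 27.52/(0.84·5.67×10⁻⁸·0.8320) = 6.945×10⁸ K⁴.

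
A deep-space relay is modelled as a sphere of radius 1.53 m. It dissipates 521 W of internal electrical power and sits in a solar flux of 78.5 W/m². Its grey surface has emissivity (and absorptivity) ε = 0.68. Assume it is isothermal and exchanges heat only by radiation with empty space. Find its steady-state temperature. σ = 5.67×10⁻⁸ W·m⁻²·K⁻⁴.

At steady state, absorbed solar power + internal power = radiated power.
Absorbed: α·S·A_cross = 0.68·78.5·7.354 = 392.6 W (cross-section πr²).
Total input = 392.6 + 521 = 913.6 W.
Radiated: εσ·A_surf·T⁴ with A_surf = 4πr² = 29.42 m².
T⁴ = 913.6/(0.68·5.67×10⁻⁸·29.42) = 8.055×10⁸ K⁴.

T ≈ 168 K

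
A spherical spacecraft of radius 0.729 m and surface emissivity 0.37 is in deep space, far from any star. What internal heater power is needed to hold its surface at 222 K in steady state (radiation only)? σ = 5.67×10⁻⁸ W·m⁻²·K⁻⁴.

P = εσ·4πr²·T⁴.
4πr² = 6.678 m²; T⁴ = 2.429×10⁹ K⁴.
P = 0.37·5.67×10⁻⁸·6.678·2.429×10⁹.

P ≈ 340 W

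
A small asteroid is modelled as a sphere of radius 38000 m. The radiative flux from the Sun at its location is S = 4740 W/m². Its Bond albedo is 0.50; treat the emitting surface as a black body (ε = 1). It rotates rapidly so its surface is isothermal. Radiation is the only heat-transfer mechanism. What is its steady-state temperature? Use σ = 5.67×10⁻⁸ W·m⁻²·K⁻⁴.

At equilibrium, absorbed power = emitted power.
Absorbing cross-section = πr² = 4.536×10⁹ m²; emitting surface = 4πr² = 1.815×10¹⁰ m² (ratio 4).
(1−a)S·A_cross = εσ·A_surf·T⁴  ⇒  T⁴ = (1−a)S/(4σ).
T⁴ = 0.500·4740/(4·5.67×10⁻⁸) = 1.045×10¹⁰ K⁴.
T = (1.045×10¹⁰)^(1/4).

T ≈ 320 K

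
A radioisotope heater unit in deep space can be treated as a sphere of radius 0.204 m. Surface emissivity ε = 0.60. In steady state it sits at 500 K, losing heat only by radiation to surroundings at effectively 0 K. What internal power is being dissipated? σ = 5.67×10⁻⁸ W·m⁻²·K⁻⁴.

P ≈ 1110 W

Steady state: P = εσA T⁴.
A = 4πr² = 0.5230 m²; T⁴ = (500)⁴ = 6.250×10¹⁰ K⁴.
P = 0.60 × 5.67×10⁻⁸ × 0.5230 × 6.250×10¹⁰.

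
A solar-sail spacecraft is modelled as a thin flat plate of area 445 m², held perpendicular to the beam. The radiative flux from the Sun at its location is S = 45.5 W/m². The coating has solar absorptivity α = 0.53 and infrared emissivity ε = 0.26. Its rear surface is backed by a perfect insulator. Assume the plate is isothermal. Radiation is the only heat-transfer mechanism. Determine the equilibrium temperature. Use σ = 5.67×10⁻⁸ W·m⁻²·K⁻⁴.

T ≈ 201 K

At equilibrium, absorbed power = emitted power.
Absorbing cross-section = A = 445.0 m²; emitting surface = A = 445.0 m² (ratio 1).
αS·A_cross = εσ·A_surf·T⁴  ⇒  T⁴ = αS/(ε·1σ).
T⁴ = 0.530·45.5/(0.26·1·5.67×10⁻⁸) = 1.636×10⁹ K⁴.
T = (1.636×10⁹)^(1/4).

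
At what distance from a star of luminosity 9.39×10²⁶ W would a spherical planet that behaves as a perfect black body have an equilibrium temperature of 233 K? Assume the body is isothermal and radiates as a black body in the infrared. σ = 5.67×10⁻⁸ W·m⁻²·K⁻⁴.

For an isothermal black-emitting sphere, (1−a)S·πr² = σ·4πr²·T⁴ ⇒ S = 4σT⁴/(1−a).
S = 4·5.67×10⁻⁸·(233)⁴/1.00 = 668.4 W/m².
Flux falls as S = L/(4πd²), so d = √(L/(4πS)) = √(9.39×10²⁶/(4π·668.4)).

d ≈ 3.34×10¹¹ m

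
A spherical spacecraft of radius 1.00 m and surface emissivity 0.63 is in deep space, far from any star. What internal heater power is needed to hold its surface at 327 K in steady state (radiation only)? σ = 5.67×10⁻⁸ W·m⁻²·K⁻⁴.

P = εσ·4πr²·T⁴.
4πr² = 12.57 m²; T⁴ = 1.143×10¹⁰ K⁴.
P = 0.63·5.67×10⁻⁸·12.57·1.143×10¹⁰.

P ≈ 5130 W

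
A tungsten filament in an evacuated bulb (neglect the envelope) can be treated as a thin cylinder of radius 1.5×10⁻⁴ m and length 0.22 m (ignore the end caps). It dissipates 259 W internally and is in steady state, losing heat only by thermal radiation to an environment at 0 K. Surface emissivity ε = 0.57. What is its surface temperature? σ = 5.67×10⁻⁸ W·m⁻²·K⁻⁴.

T ≈ 2490 K

Steady state: internal power = radiated power, P = εσA T⁴.
Radiating area A = 2πrL = 2.073×10⁻⁴ m².
T⁴ = P/(εσA) = 259/(0.57·5.67×10⁻⁸·2.073×10⁻⁴) = 3.865×10¹³ K⁴.
T = (3.865×10¹³)^(1/4).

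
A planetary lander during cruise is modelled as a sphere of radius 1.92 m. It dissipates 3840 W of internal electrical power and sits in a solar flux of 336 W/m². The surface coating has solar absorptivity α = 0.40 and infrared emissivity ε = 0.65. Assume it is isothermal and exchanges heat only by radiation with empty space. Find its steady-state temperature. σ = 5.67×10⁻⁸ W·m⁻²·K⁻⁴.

At steady state, absorbed solar power + internal power = radiated power.
Absorbed: α·S·A_cross = 0.40·336·11.58 = 1557 W (cross-section πr²).
Total input = 1557 + 3840 = 5397 W.
Radiated: εσ·A_surf·T⁴ with A_surf = 4πr² = 46.32 m².
T⁴ = 5397/(0.65·5.67×10⁻⁸·46.32) = 3.161×10⁹ K⁴.

T ≈ 237 K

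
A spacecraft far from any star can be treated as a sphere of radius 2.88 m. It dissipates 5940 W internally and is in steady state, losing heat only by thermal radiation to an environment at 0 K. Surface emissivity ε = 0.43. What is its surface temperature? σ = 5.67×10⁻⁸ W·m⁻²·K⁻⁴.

Steady state: internal power = radiated power, P = εσA T⁴.
Radiating area A = 4πr² = 104.2 m².
T⁴ = P/(εσA) = 5940/(0.43·5.67×10⁻⁸·104.2) = 2.337×10⁹ K⁴.
T = (2.337×10⁹)^(1/4).

T ≈ 220 K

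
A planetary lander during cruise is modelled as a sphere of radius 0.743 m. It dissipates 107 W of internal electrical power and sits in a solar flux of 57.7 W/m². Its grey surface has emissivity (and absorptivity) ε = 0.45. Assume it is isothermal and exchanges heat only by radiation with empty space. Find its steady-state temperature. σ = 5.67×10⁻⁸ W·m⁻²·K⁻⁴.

At steady state, absorbed solar power + internal power = radiated power.
Absorbed: α·S·A_cross = 0.45·57.7·1.734 = 45.03 W (cross-section πr²).
Total input = 45.03 + 107 = 152.0 W.
Radiated: εσ·A_surf·T⁴ with A_surf = 4πr² = 6.937 m².
T⁴ = 152.0/(0.45·5.67×10⁻⁸·6.937) = 8.589×10⁸ K⁴.

T ≈ 171 K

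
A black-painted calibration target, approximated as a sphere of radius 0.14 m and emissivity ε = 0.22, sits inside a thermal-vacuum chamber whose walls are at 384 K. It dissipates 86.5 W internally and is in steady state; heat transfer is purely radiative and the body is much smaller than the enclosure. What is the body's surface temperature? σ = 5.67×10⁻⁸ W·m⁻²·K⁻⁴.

T ≈ 473 K

For a small grey body in a large enclosure, net radiated power = εσA(T⁴ − T_w⁴).
Steady state: P = εσA(T⁴ − T_w⁴) with A = 4πr² = 0.2463 m².
T⁴ = P/(εσA) + T_w⁴ = 86.5/(0.22·5.67×10⁻⁸·0.2463) + (384)⁴
    = 2.815×10¹⁰ + 2.174×10¹⁰ = 4.990×10¹⁰ K⁴.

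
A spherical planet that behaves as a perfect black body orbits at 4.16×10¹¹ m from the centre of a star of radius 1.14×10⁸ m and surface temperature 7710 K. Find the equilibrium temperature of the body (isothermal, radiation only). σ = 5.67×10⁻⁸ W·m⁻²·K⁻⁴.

T ≈ 90.2 K

The star's surface emits σT_*⁴; at distance d the flux is S = σT_*⁴(R_*/d)².
S = 5.67×10⁻⁸·(7710)⁴·(1.14×10⁸/4.16×10¹¹)² = 15.05 W/m².
For an isothermal sphere T⁴ = (1−a)S/(4σ) = 6.634×10⁷ K⁴.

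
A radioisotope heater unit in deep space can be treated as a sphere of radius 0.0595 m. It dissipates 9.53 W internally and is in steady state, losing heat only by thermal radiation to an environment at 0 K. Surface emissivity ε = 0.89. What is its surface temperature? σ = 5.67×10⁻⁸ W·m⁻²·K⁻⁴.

T ≈ 255 K

Steady state: internal power = radiated power, P = εσA T⁴.
Radiating area A = 4πr² = 0.04449 m².
T⁴ = P/(εσA) = 9.53/(0.89·5.67×10⁻⁸·0.04449) = 4.245×10⁹ K⁴.
T = (4.245×10⁹)^(1/4).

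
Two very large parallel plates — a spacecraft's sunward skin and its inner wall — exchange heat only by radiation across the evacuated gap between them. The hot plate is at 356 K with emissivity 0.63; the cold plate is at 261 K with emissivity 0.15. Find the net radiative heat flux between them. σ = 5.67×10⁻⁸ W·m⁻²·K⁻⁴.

For two infinite grey parallel plates, q = σ(T₁⁴ − T₂⁴)/(1/ε₁ + 1/ε₂ − 1).
T₁⁴ − T₂⁴ = 1.606×10¹⁰ − 4.640×10⁹ = 1.142×10¹⁰ K⁴.
1/ε₁ + 1/ε₂ − 1 = 1.587 + 6.667 − 1 = 7.254.
q = 5.67×10⁻⁸ × 1.142×10¹⁰ / 7.254.

q ≈ 89.3 W/m²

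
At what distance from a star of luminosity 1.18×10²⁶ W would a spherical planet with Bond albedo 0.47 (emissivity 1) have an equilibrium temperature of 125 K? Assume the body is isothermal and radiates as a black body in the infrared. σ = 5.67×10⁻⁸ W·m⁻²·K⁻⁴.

d ≈ 3.00×10¹¹ m

For an isothermal black-emitting sphere, (1−a)S·πr² = σ·4πr²·T⁴ ⇒ S = 4σT⁴/(1−a).
S = 4·5.67×10⁻⁸·(125)⁴/0.530 = 104.5 W/m².
Flux falls as S = L/(4πd²), so d = √(L/(4πS)) = √(1.18×10²⁶/(4π·104.5)).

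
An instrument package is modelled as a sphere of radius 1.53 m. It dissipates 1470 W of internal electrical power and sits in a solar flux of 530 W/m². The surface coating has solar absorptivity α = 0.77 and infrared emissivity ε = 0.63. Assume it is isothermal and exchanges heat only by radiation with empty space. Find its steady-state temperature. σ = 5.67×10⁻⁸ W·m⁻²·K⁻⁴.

At steady state, absorbed solar power + internal power = radiated power.
Absorbed: α·S·A_cross = 0.77·530·7.354 = 3001 W (cross-section πr²).
Total input = 3001 + 1470 = 4471 W.
Radiated: εσ·A_surf·T⁴ with A_surf = 4πr² = 29.42 m².
T⁴ = 4471/(0.63·5.67×10⁻⁸·29.42) = 4.255×10⁹ K⁴.

T ≈ 255 K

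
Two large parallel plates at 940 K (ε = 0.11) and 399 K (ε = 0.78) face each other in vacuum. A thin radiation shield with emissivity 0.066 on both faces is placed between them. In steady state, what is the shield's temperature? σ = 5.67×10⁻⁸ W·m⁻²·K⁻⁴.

T_s ≈ 756 K

In steady state the net flux on the hot side equals that on the cold side.
σ(T₁⁴−T_s⁴)/D₁ = σ(T_s⁴−T₂⁴)/D₂, with D₁ = 1/ε₁+1/ε_s−1 = 23.24, D₂ = 1/ε_s+1/ε₂−1 = 15.43.
Solve for T_s⁴: T_s⁴ = (D₂·T₁⁴ + D₁·T₂⁴)/(D₁+D₂) = 3.268×10¹¹ K⁴.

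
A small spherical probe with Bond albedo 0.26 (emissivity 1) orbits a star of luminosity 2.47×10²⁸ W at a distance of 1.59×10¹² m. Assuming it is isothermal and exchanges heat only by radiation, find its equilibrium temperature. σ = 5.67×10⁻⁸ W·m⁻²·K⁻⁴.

First find the stellar flux at distance d: S = L/(4πd²) = 2.47×10²⁸/(4π·(1.59×10¹²)²) = 777.5 W/m².
For an isothermal sphere, absorbed (1−a)S·πr² = emitted σ·4πr²·T⁴, so T⁴ = (1−a)S/(4σ).
T⁴ = 0.740·777.5/(4·5.67×10⁻⁸) = 2.537×10⁹ K⁴.

T ≈ 224 K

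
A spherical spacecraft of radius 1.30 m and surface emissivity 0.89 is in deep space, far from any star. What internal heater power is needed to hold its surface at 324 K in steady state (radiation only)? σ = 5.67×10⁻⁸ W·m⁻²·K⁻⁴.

P ≈ 11800 W

P = εσ·4πr²·T⁴.
4πr² = 21.24 m²; T⁴ = 1.102×10¹⁰ K⁴.
P = 0.89·5.67×10⁻⁸·21.24·1.102×10¹⁰.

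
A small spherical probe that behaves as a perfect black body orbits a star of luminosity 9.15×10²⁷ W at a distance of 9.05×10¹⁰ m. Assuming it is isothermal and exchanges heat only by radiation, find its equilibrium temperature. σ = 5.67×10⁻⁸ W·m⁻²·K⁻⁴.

T ≈ 791 K

First find the stellar flux at distance d: S = L/(4πd²) = 9.15×10²⁷/(4π·(9.05×10¹⁰)²) = 88900 W/m².
For an isothermal sphere, absorbed (1−a)S·πr² = emitted σ·4πr²·T⁴, so T⁴ = (1−a)S/(4σ).
T⁴ = 1.00·88900/(4·5.67×10⁻⁸) = 3.920×10¹¹ K⁴.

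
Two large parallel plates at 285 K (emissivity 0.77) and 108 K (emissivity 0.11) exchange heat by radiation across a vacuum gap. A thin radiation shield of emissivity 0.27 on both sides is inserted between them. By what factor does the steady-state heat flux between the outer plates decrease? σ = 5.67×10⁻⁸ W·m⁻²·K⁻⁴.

Without shield: q₀ = σΔ(T⁴)/(1/ε₁+1/ε₂−1) with denominator 9.390.
With shield the two gaps are in series; the resistances add: (1/ε₁+1/ε_s−1)+(1/ε_s+1/ε₂−1) = 4.002+11.79 = 15.80.
Heat-flux ratio q₀/q = 15.80/9.390.

factor ≈ 1.68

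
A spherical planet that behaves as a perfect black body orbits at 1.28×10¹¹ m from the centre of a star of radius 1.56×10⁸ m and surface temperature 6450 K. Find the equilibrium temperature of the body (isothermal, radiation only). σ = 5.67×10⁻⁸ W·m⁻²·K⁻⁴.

T ≈ 159 K

The star's surface emits σT_*⁴; at distance d the flux is S = σT_*⁴(R_*/d)².
S = 5.67×10⁻⁸·(6450)⁴·(1.56×10⁸/1.28×10¹¹)² = 145.8 W/m².
For an isothermal sphere T⁴ = (1−a)S/(4σ) = 6.427×10⁸ K⁴.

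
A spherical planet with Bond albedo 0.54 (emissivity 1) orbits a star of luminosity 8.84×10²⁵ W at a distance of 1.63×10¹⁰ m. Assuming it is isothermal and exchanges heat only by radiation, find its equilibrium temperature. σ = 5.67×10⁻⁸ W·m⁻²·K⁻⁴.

T ≈ 481 K

First find the stellar flux at distance d: S = L/(4πd²) = 8.84×10²⁵/(4π·(1.63×10¹⁰)²) = 26480 W/m².
For an isothermal sphere, absorbed (1−a)S·πr² = emitted σ·4πr²·T⁴, so T⁴ = (1−a)S/(4σ).
T⁴ = 0.460·26480/(4·5.67×10⁻⁸) = 5.370×10¹⁰ K⁴.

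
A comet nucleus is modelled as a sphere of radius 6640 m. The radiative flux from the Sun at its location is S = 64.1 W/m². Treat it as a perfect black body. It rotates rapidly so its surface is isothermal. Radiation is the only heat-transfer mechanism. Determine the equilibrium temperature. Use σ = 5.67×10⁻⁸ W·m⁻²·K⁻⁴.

At equilibrium, absorbed power = emitted power.
Absorbing cross-section = πr² = 1.385×10⁸ m²; emitting surface = 4πr² = 5.540×10⁸ m² (ratio 4).
S·A_cross = εσ·A_surf·T⁴  ⇒  T⁴ = S/(4σ).
T⁴ = 1.00·64.1/(4·5.67×10⁻⁸) = 2.826×10⁸ K⁴.
T = (2.826×10⁸)^(1/4).

T ≈ 130 K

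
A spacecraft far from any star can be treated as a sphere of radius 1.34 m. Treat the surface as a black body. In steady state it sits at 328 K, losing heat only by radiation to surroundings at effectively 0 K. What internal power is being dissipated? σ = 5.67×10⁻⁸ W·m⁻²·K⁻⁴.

Steady state: P = εσA T⁴.
A = 4πr² = 22.56 m²; T⁴ = (328)⁴ = 1.157×10¹⁰ K⁴.
P = 1.0 × 5.67×10⁻⁸ × 22.56 × 1.157×10¹⁰.

P ≈ 14800 W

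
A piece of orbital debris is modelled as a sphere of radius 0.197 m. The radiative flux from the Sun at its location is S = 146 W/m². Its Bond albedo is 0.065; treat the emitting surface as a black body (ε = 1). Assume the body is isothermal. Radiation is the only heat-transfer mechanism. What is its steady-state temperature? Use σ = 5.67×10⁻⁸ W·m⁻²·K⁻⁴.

At equilibrium, absorbed power = emitted power.
Absorbing cross-section = πr² = 0.1219 m²; emitting surface = 4πr² = 0.4877 m² (ratio 4).
(1−a)S·A_cross = εσ·A_surf·T⁴  ⇒  T⁴ = (1−a)S/(4σ).
T⁴ = 0.935·146/(4·5.67×10⁻⁸) = 6.019×10⁸ K⁴.
T = (6.019×10⁸)^(1/4).

T ≈ 157 K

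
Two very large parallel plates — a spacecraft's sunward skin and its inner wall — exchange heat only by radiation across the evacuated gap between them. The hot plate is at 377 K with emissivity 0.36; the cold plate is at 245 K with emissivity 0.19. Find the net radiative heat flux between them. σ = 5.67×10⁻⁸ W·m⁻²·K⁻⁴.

q ≈ 134 W/m²

For two infinite grey parallel plates, q = σ(T₁⁴ − T₂⁴)/(1/ε₁ + 1/ε₂ − 1).
T₁⁴ − T₂⁴ = 2.020×10¹⁰ − 3.603×10⁹ = 1.660×10¹⁰ K⁴.
1/ε₁ + 1/ε₂ − 1 = 2.778 + 5.263 − 1 = 7.041.
q = 5.67×10⁻⁸ × 1.660×10¹⁰ / 7.041.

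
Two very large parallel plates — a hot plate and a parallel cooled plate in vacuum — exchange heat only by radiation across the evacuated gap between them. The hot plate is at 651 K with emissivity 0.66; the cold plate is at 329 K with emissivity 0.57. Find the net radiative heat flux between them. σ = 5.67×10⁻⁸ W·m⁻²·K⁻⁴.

For two infinite grey parallel plates, q = σ(T₁⁴ − T₂⁴)/(1/ε₁ + 1/ε₂ − 1).
T₁⁴ − T₂⁴ = 1.796×10¹¹ − 1.172×10¹⁰ = 1.679×10¹¹ K⁴.
1/ε₁ + 1/ε₂ − 1 = 1.515 + 1.754 − 1 = 2.270.
q = 5.67×10⁻⁸ × 1.679×10¹¹ / 2.270.

q ≈ 4190 W/m²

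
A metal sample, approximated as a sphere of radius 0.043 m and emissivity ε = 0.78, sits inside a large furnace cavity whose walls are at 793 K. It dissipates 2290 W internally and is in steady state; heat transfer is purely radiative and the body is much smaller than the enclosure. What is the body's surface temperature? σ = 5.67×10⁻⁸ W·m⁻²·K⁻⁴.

T ≈ 1270 K

For a small grey body in a large enclosure, net radiated power = εσA(T⁴ − T_w⁴).
Steady state: P = εσA(T⁴ − T_w⁴) with A = 4πr² = 0.02324 m².
T⁴ = P/(εσA) + T_w⁴ = 2290/(0.78·5.67×10⁻⁸·0.02324) + (793)⁴
    = 2.228×10¹² + 3.955×10¹¹ = 2.624×10¹² K⁴.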